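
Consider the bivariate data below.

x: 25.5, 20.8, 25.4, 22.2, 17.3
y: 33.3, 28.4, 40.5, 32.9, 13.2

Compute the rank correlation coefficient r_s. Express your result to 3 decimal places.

Rank x: 5, 2, 4, 3, 1
Rank y: 4, 2, 5, 3, 1
d = rank(x) − rank(y): 1, 0, -1, 0, 0; Σd² = 2
ρ = 1 − 6Σd² / [n(n²−1)] = 1 − 6×2 / (5×24) = 1 − 12/120 ≈ 0.900

0.900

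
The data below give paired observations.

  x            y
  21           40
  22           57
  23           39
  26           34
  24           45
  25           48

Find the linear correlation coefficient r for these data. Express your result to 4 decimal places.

n = 6, Σx = 141, Σy = 263, Σx² = 3331, Σy² = 11855, Σxy = 6155
nΣxy − ΣxΣy = 36930 − 37083 = -153
nΣx² − (Σx)² = 19986 − 19881 = 105; nΣy² − (Σy)² = 71130 − 69169 = 1961
r = -153 / √(105 × 1961) = -153 / 453.7676 ≈ -0.3372

-0.3372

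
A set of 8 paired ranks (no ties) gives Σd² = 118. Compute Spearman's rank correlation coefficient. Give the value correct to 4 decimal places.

-0.4048

ρ = 1 − 6Σd² / [n(n²−1)] = 1 − 6×118 / (8×63)
  = 1 − 708/504 = 1 − 1.40476 ≈ -0.4048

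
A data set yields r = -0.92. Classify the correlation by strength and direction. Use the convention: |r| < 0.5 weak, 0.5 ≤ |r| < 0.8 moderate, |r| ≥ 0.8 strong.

strong negative

r = -0.92 < 0 so the relationship is negative.
|r| = 0.92, which falls in the strong range.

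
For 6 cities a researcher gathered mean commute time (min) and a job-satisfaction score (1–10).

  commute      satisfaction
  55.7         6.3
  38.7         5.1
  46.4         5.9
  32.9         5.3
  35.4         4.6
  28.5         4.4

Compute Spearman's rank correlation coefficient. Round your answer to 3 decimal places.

Rank commute: 6, 4, 5, 2, 3, 1
Rank satisfaction: 6, 3, 5, 4, 2, 1
d = rank(commute) − rank(satisfaction): 0, 1, 0, -2, 1, 0; Σd² = 6
ρ = 1 − 6Σd² / [n(n²−1)] = 1 − 6×6 / (6×35) = 1 − 36/210 ≈ 0.829

0.829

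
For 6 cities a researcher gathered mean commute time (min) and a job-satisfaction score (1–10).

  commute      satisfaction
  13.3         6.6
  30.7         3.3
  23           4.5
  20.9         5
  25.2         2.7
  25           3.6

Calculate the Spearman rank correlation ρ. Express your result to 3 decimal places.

Rank commute: 1, 6, 3, 2, 5, 4
Rank satisfaction: 6, 2, 4, 5, 1, 3
d = rank(commute) − rank(satisfaction): -5, 4, -1, -3, 4, 1; Σd² = 68
ρ = 1 − 6Σd² / [n(n²−1)] = 1 − 6×68 / (6×35) = 1 − 408/210 ≈ -0.943

-0.943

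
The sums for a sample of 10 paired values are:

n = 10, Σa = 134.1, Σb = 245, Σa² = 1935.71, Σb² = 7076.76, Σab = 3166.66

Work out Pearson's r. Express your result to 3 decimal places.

-0.309

r = (nΣab − ΣaΣb) / √[(nΣa² − (Σa)²)(nΣb² − (Σb)²)]
Numerator: 10×3166.66 − 134.1×245 = -1187.9
Denominator: √[(19357.1 − 17982.81)(70767.6 − 60025)] = √[1374.29 × 10742.6] = 3842.3232
r = -1187.9 / 3842.3232 ≈ -0.309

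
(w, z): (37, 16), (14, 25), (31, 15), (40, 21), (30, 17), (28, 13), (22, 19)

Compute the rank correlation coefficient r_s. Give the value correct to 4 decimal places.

-0.2143

Rank w: 6, 1, 5, 7, 4, 3, 2
Rank z: 3, 7, 2, 6, 4, 1, 5
d = rank(w) − rank(z): 3, -6, 3, 1, 0, 2, -3; Σd² = 68
ρ = 1 − 6Σd² / [n(n²−1)] = 1 − 6×68 / (7×48) = 1 − 408/336 ≈ -0.2143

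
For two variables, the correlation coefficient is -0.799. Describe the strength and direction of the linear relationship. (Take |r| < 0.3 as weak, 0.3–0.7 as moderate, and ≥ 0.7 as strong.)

r = -0.799 < 0 so the relationship is negative.
|r| = 0.799, which falls in the strong range.

strong negative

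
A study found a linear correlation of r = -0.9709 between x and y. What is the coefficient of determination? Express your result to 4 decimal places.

r² = (-0.9709)² = 0.9426

0.9426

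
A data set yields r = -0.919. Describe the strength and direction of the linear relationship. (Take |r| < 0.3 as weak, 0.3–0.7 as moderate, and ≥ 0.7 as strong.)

r = -0.919 < 0 so the relationship is negative.
|r| = 0.919, which falls in the strong range.

strong negative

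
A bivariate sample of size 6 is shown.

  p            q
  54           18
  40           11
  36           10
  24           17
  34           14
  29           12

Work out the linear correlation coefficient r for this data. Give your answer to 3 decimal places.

0.227

n = 6, Σp = 217, Σq = 82, Σp² = 8385, Σq² = 1174, Σpq = 3004
nΣpq − ΣpΣq = 18024 − 17794 = 230
nΣp² − (Σp)² = 50310 − 47089 = 3221; nΣq² − (Σq)² = 7044 − 6724 = 320
r = 230 / √(3221 × 320) = 230 / 1015.2438 ≈ 0.227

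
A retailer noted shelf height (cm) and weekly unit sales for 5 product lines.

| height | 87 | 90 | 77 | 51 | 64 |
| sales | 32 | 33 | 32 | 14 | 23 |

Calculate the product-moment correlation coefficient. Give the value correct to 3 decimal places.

n = 5, Σx = 369, Σy = 134, Σx² = 28295, Σy² = 3862, Σxy = 10404
nΣxy − ΣxΣy = 52020 − 49446 = 2574
nΣx² − (Σx)² = 141475 − 136161 = 5314; nΣy² − (Σy)² = 19310 − 17956 = 1354
r = 2574 / √(5314 × 1354) = 2574 / 2682.3788 ≈ 0.960

0.960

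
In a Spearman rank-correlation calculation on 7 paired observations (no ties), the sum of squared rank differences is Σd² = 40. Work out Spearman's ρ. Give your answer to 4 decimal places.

ρ = 1 − 6Σd² / [n(n²−1)] = 1 − 6×40 / (7×48)
  = 1 − 240/336 = 1 − 0.71429 ≈ 0.2857

0.2857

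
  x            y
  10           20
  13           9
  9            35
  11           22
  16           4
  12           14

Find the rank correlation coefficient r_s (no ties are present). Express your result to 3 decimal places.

-0.943

Rank x: 2, 5, 1, 3, 6, 4
Rank y: 4, 2, 6, 5, 1, 3
d = rank(x) − rank(y): -2, 3, -5, -2, 5, 1; Σd² = 68
ρ = 1 − 6Σd² / [n(n²−1)] = 1 − 6×68 / (6×35) = 1 − 408/210 ≈ -0.943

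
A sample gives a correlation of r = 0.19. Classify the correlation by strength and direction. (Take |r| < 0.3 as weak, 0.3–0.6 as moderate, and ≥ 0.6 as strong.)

r = 0.19 > 0 so the relationship is positive.
|r| = 0.19, which falls in the weak range.

weak positive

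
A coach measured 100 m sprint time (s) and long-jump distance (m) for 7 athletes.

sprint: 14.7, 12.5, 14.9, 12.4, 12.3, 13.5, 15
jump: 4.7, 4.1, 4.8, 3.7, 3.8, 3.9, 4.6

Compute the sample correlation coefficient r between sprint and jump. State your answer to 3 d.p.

n = 7, Σx = 95.3, Σy = 29.6, Σx² = 1306.65, Σy² = 126.44, Σxy = 406.13
nΣxy − ΣxΣy = 2842.91 − 2820.88 = 22.03
nΣx² − (Σx)² = 9146.55 − 9082.09 = 64.46; nΣy² − (Σy)² = 885.08 − 876.16 = 8.92
r = 22.03 / √(64.46 × 8.92) = 22.03 / 23.9788 ≈ 0.919

0.919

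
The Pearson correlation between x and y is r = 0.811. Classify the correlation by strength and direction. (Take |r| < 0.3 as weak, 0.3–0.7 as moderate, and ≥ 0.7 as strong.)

strong positive

r = 0.811 > 0 so the relationship is positive.
|r| = 0.811, which falls in the strong range.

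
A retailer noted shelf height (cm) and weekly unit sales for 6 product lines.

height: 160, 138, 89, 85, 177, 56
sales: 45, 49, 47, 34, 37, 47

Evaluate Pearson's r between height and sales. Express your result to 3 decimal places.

n = 6, Σx = 705, Σy = 259, Σx² = 94255, Σy² = 11369, Σxy = 30216
nΣxy − ΣxΣy = 181296 − 182595 = -1299
nΣx² − (Σx)² = 565530 − 497025 = 68505; nΣy² − (Σy)² = 68214 − 67081 = 1133
r = -1299 / √(68505 × 1133) = -1299 / 8810.0037 ≈ -0.147

-0.147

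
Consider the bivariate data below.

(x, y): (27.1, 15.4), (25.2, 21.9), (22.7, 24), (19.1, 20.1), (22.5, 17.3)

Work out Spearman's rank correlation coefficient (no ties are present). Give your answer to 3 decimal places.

Rank x: 5, 4, 3, 1, 2
Rank y: 1, 4, 5, 3, 2
d = rank(x) − rank(y): 4, 0, -2, -2, 0; Σd² = 24
ρ = 1 − 6Σd² / [n(n²−1)] = 1 − 6×24 / (5×24) = 1 − 144/120 ≈ -0.200

-0.200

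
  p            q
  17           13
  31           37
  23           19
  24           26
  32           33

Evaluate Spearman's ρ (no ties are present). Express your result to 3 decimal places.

Rank p: 1, 4, 2, 3, 5
Rank q: 1, 5, 2, 3, 4
d = rank(p) − rank(q): 0, -1, 0, 0, 1; Σd² = 2
ρ = 1 − 6Σd² / [n(n²−1)] = 1 − 6×2 / (5×24) = 1 − 12/120 ≈ 0.900

0.900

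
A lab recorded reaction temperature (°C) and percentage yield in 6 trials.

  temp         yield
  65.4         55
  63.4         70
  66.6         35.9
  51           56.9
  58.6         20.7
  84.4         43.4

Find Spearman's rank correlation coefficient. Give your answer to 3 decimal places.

-0.257

Rank temp: 4, 3, 5, 1, 2, 6
Rank yield: 4, 6, 2, 5, 1, 3
d = rank(temp) − rank(yield): 0, -3, 3, -4, 1, 3; Σd² = 44
ρ = 1 − 6Σd² / [n(n²−1)] = 1 − 6×44 / (6×35) = 1 − 264/210 ≈ -0.257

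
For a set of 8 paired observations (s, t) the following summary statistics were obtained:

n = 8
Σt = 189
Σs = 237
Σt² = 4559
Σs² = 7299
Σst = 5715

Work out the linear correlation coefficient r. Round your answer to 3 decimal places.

r = (nΣst − ΣsΣt) / √[(nΣs² − (Σs)²)(nΣt² − (Σt)²)]
Numerator: 8×5715 − 237×189 = 927
Denominator: √[(58392 − 56169)(36472 − 35721)] = √[2223 × 751] = 1292.0809
r = 927 / 1292.0809 ≈ 0.717

0.717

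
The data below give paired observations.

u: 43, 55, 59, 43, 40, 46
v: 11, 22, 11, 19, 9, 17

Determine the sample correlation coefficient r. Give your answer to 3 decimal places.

n = 6, Σu = 286, Σv = 89, Σu² = 13920, Σv² = 1457, Σuv = 4291
nΣuv − ΣuΣv = 25746 − 25454 = 292
nΣu² − (Σu)² = 83520 − 81796 = 1724; nΣv² − (Σv)² = 8742 − 7921 = 821
r = 292 / √(1724 × 821) = 292 / 1189.7075 ≈ 0.245

0.245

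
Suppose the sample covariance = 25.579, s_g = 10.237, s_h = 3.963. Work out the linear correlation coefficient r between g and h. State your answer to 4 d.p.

0.6305

r = Cov(g,h) / (s_g · s_h) = 25.579 / (10.237 × 3.963)
  = 25.579 / 40.5692 ≈ 0.6305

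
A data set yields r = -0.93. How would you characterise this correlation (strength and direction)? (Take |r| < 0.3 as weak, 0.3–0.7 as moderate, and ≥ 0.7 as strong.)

strong negative

r = -0.93 < 0 so the relationship is negative.
|r| = 0.93, which falls in the strong range.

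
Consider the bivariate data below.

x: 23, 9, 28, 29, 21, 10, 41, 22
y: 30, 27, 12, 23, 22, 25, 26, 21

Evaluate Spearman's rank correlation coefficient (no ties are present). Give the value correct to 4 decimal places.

Rank x: 5, 1, 6, 7, 3, 2, 8, 4
Rank y: 8, 7, 1, 4, 3, 5, 6, 2
d = rank(x) − rank(y): -3, -6, 5, 3, 0, -3, 2, 2; Σd² = 96
ρ = 1 − 6Σd² / [n(n²−1)] = 1 − 6×96 / (8×63) = 1 − 576/504 ≈ -0.1429

-0.1429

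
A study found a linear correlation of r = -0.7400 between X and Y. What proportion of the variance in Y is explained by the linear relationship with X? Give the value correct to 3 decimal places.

0.548

r² = (-0.7400)² = 0.548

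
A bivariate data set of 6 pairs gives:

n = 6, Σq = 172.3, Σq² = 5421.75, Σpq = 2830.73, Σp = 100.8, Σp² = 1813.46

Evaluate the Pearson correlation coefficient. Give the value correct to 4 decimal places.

r = (nΣpq − ΣpΣq) / √[(nΣp² − (Σp)²)(nΣq² − (Σq)²)]
Numerator: 6×2830.73 − 100.8×172.3 = -383.46
Denominator: √[(10880.76 − 10160.64)(32530.5 − 29687.29)] = √[720.12 × 2843.21] = 1430.8922
r = -383.46 / 1430.8922 ≈ -0.2680

-0.2680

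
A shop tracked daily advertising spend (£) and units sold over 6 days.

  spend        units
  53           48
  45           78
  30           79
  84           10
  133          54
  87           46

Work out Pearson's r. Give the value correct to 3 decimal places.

n = 6, Σx = 432, Σy = 315, Σx² = 38048, Σy² = 19761, Σxy = 20448
nΣxy − ΣxΣy = 122688 − 136080 = -13392
nΣx² − (Σx)² = 228288 − 186624 = 41664; nΣy² − (Σy)² = 118566 − 99225 = 19341
r = -13392 / √(41664 × 19341) = -13392 / 28387.0292 ≈ -0.472

-0.472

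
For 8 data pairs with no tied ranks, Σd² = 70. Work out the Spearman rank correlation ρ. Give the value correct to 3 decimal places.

ρ = 1 − 6Σd² / [n(n²−1)] = 1 − 6×70 / (8×63)
  = 1 − 420/504 = 1 − 0.8333 ≈ 0.167

0.167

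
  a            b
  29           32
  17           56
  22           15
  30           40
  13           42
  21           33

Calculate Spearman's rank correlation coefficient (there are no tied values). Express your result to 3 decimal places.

-0.543

Rank a: 5, 2, 4, 6, 1, 3
Rank b: 2, 6, 1, 4, 5, 3
d = rank(a) − rank(b): 3, -4, 3, 2, -4, 0; Σd² = 54
ρ = 1 − 6Σd² / [n(n²−1)] = 1 − 6×54 / (6×35) = 1 − 324/210 ≈ -0.543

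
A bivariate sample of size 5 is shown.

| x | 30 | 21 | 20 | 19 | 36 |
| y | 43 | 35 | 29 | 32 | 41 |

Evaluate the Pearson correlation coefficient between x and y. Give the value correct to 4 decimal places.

n = 5, Σx = 126, Σy = 180, Σx² = 3398, Σy² = 6620, Σxy = 4689
nΣxy − ΣxΣy = 23445 − 22680 = 765
nΣx² − (Σx)² = 16990 − 15876 = 1114; nΣy² − (Σy)² = 33100 − 32400 = 700
r = 765 / √(1114 × 700) = 765 / 883.0629 ≈ 0.8663

0.8663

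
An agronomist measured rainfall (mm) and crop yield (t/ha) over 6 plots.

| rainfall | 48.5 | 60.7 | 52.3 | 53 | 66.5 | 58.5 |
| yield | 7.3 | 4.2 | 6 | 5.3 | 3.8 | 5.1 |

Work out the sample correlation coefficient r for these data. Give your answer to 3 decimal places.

-0.939

n = 6, Σx = 339.5, Σy = 31.7, Σx² = 19425.53, Σy² = 175.47, Σxy = 1754.74
nΣxy − ΣxΣy = 10528.44 − 10762.15 = -233.71
nΣx² − (Σx)² = 116553.18 − 115260.25 = 1292.93; nΣy² − (Σy)² = 1052.82 − 1004.89 = 47.93
r = -233.71 / √(1292.93 × 47.93) = -233.71 / 248.9380 ≈ -0.939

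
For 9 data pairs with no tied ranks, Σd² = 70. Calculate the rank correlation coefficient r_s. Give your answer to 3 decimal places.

0.417

ρ = 1 − 6Σd² / [n(n²−1)] = 1 − 6×70 / (9×80)
  = 1 − 420/720 = 1 − 0.5833 ≈ 0.417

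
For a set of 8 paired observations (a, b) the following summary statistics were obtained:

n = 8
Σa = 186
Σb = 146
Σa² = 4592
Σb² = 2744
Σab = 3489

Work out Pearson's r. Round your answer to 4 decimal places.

r = (nΣab − ΣaΣb) / √[(nΣa² − (Σa)²)(nΣb² − (Σb)²)]
Numerator: 8×3489 − 186×146 = 756
Denominator: √[(36736 − 34596)(21952 − 21316)] = √[2140 × 636] = 1166.6362
r = 756 / 1166.6362 ≈ 0.6480

0.6480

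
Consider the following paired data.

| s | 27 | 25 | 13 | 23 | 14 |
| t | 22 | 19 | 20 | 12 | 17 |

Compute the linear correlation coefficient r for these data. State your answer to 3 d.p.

0.071

n = 5, Σs = 102, Σt = 90, Σs² = 2248, Σt² = 1678, Σst = 1843
nΣst − ΣsΣt = 9215 − 9180 = 35
nΣs² − (Σs)² = 11240 − 10404 = 836; nΣt² − (Σt)² = 8390 − 8100 = 290
r = 35 / √(836 × 290) = 35 / 492.3820 ≈ 0.071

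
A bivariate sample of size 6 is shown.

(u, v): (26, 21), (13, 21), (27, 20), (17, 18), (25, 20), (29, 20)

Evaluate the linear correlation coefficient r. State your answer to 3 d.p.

0.144

n = 6, Σu = 137, Σv = 120, Σu² = 3329, Σv² = 2406, Σuv = 2745
nΣuv − ΣuΣv = 16470 − 16440 = 30
nΣu² − (Σu)² = 19974 − 18769 = 1205; nΣv² − (Σv)² = 14436 − 14400 = 36
r = 30 / √(1205 × 36) = 30 / 208.2787 ≈ 0.144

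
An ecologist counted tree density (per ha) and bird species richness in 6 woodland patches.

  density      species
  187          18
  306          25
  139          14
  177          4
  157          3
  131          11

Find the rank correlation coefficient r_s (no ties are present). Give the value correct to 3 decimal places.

0.543

Rank density: 5, 6, 2, 4, 3, 1
Rank species: 5, 6, 4, 2, 1, 3
d = rank(density) − rank(species): 0, 0, -2, 2, 2, -2; Σd² = 16
ρ = 1 − 6Σd² / [n(n²−1)] = 1 − 6×16 / (6×35) = 1 − 96/210 ≈ 0.543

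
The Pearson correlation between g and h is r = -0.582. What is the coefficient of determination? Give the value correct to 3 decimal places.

r² = (-0.582)² = 0.339

0.339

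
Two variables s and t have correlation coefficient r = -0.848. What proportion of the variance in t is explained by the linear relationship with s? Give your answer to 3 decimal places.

0.719

r² = (-0.848)² = 0.719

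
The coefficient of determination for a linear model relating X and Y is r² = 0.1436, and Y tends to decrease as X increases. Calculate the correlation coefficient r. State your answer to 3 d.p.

|r| = √0.1436 = 0.379
The association is negative, so r = −0.379.

-0.379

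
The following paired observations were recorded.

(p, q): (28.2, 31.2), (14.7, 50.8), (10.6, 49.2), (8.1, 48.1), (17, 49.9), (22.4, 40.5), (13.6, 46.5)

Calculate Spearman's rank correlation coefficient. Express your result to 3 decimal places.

-0.429

Rank p: 7, 4, 2, 1, 5, 6, 3
Rank q: 1, 7, 5, 4, 6, 2, 3
d = rank(p) − rank(q): 6, -3, -3, -3, -1, 4, 0; Σd² = 80
ρ = 1 − 6Σd² / [n(n²−1)] = 1 − 6×80 / (7×48) = 1 − 480/336 ≈ -0.429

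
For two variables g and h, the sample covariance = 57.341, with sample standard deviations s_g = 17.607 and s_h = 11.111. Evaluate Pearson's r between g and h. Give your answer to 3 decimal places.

0.293

r = Cov(g,h) / (s_g · s_h) = 57.341 / (17.607 × 11.111)
  = 57.341 / 195.6314 ≈ 0.293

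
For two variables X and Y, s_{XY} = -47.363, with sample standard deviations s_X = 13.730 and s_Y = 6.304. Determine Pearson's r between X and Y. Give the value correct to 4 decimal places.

-0.5472

r = Cov(X,Y) / (s_X · s_Y) = -47.363 / (13.730 × 6.304)
  = -47.363 / 86.5539 ≈ -0.5472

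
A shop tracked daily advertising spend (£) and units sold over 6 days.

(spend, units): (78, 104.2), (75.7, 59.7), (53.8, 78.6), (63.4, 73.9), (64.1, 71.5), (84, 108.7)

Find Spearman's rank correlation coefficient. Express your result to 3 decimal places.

Rank spend: 5, 4, 1, 2, 3, 6
Rank units: 5, 1, 4, 3, 2, 6
d = rank(spend) − rank(units): 0, 3, -3, -1, 1, 0; Σd² = 20
ρ = 1 − 6Σd² / [n(n²−1)] = 1 − 6×20 / (6×35) = 1 − 120/210 ≈ 0.429

0.429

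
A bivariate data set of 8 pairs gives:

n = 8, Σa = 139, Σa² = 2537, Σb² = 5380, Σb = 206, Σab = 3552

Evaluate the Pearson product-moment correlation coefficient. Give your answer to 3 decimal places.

-0.284

r = (nΣab − ΣaΣb) / √[(nΣa² − (Σa)²)(nΣb² − (Σb)²)]
Numerator: 8×3552 − 139×206 = -218
Denominator: √[(20296 − 19321)(43040 − 42436)] = √[975 × 604] = 767.3982
r = -218 / 767.3982 ≈ -0.284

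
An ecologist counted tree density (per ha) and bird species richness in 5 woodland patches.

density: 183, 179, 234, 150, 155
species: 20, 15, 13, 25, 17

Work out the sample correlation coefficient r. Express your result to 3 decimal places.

n = 5, Σx = 901, Σy = 90, Σx² = 166811, Σy² = 1708, Σxy = 15772
nΣxy − ΣxΣy = 78860 − 81090 = -2230
nΣx² − (Σx)² = 834055 − 811801 = 22254; nΣy² − (Σy)² = 8540 − 8100 = 440
r = -2230 / √(22254 × 440) = -2230 / 3129.1788 ≈ -0.713

-0.713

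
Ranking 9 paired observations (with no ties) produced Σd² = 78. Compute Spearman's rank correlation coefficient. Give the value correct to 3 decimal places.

0.350

ρ = 1 − 6Σd² / [n(n²−1)] = 1 − 6×78 / (9×80)
  = 1 − 468/720 = 1 − 0.6500 ≈ 0.350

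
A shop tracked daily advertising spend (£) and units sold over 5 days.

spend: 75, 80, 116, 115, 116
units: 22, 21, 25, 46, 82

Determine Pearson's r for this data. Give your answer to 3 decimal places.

0.620

n = 5, Σx = 502, Σy = 196, Σx² = 52162, Σy² = 10390, Σxy = 21032
nΣxy − ΣxΣy = 105160 − 98392 = 6768
nΣx² − (Σx)² = 260810 − 252004 = 8806; nΣy² − (Σy)² = 51950 − 38416 = 13534
r = 6768 / √(8806 × 13534) = 6768 / 10916.9778 ≈ 0.620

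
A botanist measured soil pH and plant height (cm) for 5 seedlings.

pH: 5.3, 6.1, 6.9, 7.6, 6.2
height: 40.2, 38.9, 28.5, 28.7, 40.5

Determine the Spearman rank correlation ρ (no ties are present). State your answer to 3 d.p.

-0.600

Rank pH: 1, 2, 4, 5, 3
Rank height: 4, 3, 1, 2, 5
d = rank(pH) − rank(height): -3, -1, 3, 3, -2; Σd² = 32
ρ = 1 − 6Σd² / [n(n²−1)] = 1 − 6×32 / (5×24) = 1 − 192/120 ≈ -0.600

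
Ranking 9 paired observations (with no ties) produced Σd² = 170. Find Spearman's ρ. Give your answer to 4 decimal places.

-0.4167

ρ = 1 − 6Σd² / [n(n²−1)] = 1 − 6×170 / (9×80)
  = 1 − 1020/720 = 1 − 1.41667 ≈ -0.4167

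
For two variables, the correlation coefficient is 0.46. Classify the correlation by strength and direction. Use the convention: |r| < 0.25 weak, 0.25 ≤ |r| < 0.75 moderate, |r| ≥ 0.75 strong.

moderate positive

r = 0.46 > 0 so the relationship is positive.
|r| = 0.46, which falls in the moderate range.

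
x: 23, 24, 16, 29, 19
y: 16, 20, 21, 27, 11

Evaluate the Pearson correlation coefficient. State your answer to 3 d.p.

n = 5, Σx = 111, Σy = 95, Σx² = 2563, Σy² = 1947, Σxy = 2176
nΣxy − ΣxΣy = 10880 − 10545 = 335
nΣx² − (Σx)² = 12815 − 12321 = 494; nΣy² − (Σy)² = 9735 − 9025 = 710
r = 335 / √(494 × 710) = 335 / 592.2331 ≈ 0.566

0.566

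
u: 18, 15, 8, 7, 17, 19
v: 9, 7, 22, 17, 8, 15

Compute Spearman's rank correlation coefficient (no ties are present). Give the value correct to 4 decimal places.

-0.3714

Rank u: 5, 3, 2, 1, 4, 6
Rank v: 3, 1, 6, 5, 2, 4
d = rank(u) − rank(v): 2, 2, -4, -4, 2, 2; Σd² = 48
ρ = 1 − 6Σd² / [n(n²−1)] = 1 − 6×48 / (6×35) = 1 − 288/210 ≈ -0.3714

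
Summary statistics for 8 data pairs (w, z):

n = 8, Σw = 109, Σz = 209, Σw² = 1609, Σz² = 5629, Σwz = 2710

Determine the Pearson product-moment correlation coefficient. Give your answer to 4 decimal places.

-0.9515

r = (nΣwz − ΣwΣz) / √[(nΣw² − (Σw)²)(nΣz² − (Σz)²)]
Numerator: 8×2710 − 109×209 = -1101
Denominator: √[(12872 − 11881)(45032 − 43681)] = √[991 × 1351] = 1157.0830
r = -1101 / 1157.0830 ≈ -0.9515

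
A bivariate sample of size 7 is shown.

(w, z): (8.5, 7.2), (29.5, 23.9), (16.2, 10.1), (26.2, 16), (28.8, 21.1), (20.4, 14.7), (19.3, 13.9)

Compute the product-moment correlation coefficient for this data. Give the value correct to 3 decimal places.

0.952

n = 7, Σw = 148.9, Σz = 106.9, Σw² = 3509.47, Σz² = 1835.57, Σwz = 2524.9
nΣwz − ΣwΣz = 17674.3 − 15917.41 = 1756.89
nΣw² − (Σw)² = 24566.29 − 22171.21 = 2395.08; nΣz² − (Σz)² = 12848.99 − 11427.61 = 1421.38
r = 1756.89 / √(2395.08 × 1421.38) = 1756.89 / 1845.0796 ≈ 0.952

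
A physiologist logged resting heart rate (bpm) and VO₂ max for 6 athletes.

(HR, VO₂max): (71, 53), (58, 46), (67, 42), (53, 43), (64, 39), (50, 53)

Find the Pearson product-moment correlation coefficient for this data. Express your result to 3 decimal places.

-0.116

n = 6, Σx = 363, Σy = 276, Σx² = 22299, Σy² = 12868, Σxy = 16670
nΣxy − ΣxΣy = 100020 − 100188 = -168
nΣx² − (Σx)² = 133794 − 131769 = 2025; nΣy² − (Σy)² = 77208 − 76176 = 1032
r = -168 / √(2025 × 1032) = -168 / 1445.6141 ≈ -0.116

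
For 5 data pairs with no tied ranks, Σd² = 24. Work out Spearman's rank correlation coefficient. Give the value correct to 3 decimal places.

ρ = 1 − 6Σd² / [n(n²−1)] = 1 − 6×24 / (5×24)
  = 1 − 144/120 = 1 − 1.2000 ≈ -0.200

-0.200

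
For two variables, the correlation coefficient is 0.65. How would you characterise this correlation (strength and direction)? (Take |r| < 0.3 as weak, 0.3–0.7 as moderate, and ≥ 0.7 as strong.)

moderate positive

r = 0.65 > 0 so the relationship is positive.
|r| = 0.65, which falls in the moderate range.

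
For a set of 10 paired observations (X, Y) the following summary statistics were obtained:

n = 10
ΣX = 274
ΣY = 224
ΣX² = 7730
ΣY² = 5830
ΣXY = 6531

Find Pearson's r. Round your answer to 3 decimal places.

0.926

r = (nΣXY − ΣXΣY) / √[(nΣX² − (ΣX)²)(nΣY² − (ΣY)²)]
Numerator: 10×6531 − 274×224 = 3934
Denominator: √[(77300 − 75076)(58300 − 50176)] = √[2224 × 8124] = 4250.6207
r = 3934 / 4250.6207 ≈ 0.926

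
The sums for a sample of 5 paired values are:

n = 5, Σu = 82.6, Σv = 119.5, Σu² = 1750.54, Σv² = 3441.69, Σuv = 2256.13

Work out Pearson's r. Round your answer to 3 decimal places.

r = (nΣuv − ΣuΣv) / √[(nΣu² − (Σu)²)(nΣv² − (Σv)²)]
Numerator: 5×2256.13 − 82.6×119.5 = 1409.95
Denominator: √[(8752.7 − 6822.76)(17208.45 − 14280.25)] = √[1929.94 × 2928.2] = 2377.2359
r = 1409.95 / 2377.2359 ≈ 0.593

0.593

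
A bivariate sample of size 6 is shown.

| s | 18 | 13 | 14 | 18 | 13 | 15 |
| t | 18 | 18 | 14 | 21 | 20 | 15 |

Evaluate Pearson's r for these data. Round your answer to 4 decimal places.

n = 6, Σs = 91, Σt = 106, Σs² = 1407, Σt² = 1910, Σst = 1617
nΣst − ΣsΣt = 9702 − 9646 = 56
nΣs² − (Σs)² = 8442 − 8281 = 161; nΣt² − (Σt)² = 11460 − 11236 = 224
r = 56 / √(161 × 224) = 56 / 189.9052 ≈ 0.2949

0.2949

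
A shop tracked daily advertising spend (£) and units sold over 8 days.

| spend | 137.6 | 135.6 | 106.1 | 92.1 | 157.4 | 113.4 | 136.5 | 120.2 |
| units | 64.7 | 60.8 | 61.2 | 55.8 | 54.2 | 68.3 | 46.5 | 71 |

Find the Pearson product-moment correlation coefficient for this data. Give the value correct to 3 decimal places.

-0.264

n = 8, Σx = 998.9, Σy = 482.5, Σx² = 127775.35, Σy² = 29547.59, Σxy = 59937.45
nΣxy − ΣxΣy = 479499.6 − 481969.25 = -2469.65
nΣx² − (Σx)² = 1022202.8 − 997801.21 = 24401.59; nΣy² − (Σy)² = 236380.72 − 232806.25 = 3574.47
r = -2469.65 / √(24401.59 × 3574.47) = -2469.65 / 9339.3121 ≈ -0.264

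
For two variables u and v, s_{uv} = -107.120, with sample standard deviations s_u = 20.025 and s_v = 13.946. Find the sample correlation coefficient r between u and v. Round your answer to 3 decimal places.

-0.384

r = Cov(u,v) / (s_u · s_v) = -107.120 / (20.025 × 13.946)
  = -107.120 / 279.2686 ≈ -0.384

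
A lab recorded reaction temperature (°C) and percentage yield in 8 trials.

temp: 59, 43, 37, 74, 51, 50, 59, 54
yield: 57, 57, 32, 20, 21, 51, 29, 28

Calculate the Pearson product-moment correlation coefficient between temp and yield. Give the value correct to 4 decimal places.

-0.3449

n = 8, Σx = 427, Σy = 295, Σx² = 23673, Σy² = 12589, Σxy = 15322
nΣxy − ΣxΣy = 122576 − 125965 = -3389
nΣx² − (Σx)² = 189384 − 182329 = 7055; nΣy² − (Σy)² = 100712 − 87025 = 13687
r = -3389 / √(7055 × 13687) = -3389 / 9826.5856 ≈ -0.3449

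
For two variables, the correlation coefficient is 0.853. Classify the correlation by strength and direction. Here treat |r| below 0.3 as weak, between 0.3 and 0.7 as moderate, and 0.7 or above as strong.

r = 0.853 > 0 so the relationship is positive.
|r| = 0.853, which falls in the strong range.

strong positive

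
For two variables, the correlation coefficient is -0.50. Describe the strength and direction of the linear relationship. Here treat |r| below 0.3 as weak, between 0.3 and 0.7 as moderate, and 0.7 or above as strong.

moderate negative

r = -0.50 < 0 so the relationship is negative.
|r| = 0.50, which falls in the moderate range.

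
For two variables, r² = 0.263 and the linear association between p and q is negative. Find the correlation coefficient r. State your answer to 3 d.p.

-0.513

|r| = √0.263 = 0.513
The association is negative, so r = −0.513.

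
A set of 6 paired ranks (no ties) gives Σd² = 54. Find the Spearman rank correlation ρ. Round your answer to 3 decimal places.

-0.543

ρ = 1 − 6Σd² / [n(n²−1)] = 1 − 6×54 / (6×35)
  = 1 − 324/210 = 1 − 1.5429 ≈ -0.543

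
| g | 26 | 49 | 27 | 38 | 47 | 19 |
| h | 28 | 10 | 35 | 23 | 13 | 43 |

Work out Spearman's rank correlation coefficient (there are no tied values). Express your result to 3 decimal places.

-0.943

Rank g: 2, 6, 3, 4, 5, 1
Rank h: 4, 1, 5, 3, 2, 6
d = rank(g) − rank(h): -2, 5, -2, 1, 3, -5; Σd² = 68
ρ = 1 − 6Σd² / [n(n²−1)] = 1 − 6×68 / (6×35) = 1 − 408/210 ≈ -0.943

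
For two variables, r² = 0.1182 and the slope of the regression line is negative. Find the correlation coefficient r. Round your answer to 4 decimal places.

-0.3438

|r| = √0.1182 = 0.3438
The association is negative, so r = −0.3438.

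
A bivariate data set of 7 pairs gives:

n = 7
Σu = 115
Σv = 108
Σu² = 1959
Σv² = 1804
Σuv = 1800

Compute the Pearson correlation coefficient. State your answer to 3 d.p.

0.262

r = (nΣuv − ΣuΣv) / √[(nΣu² − (Σu)²)(nΣv² − (Σv)²)]
Numerator: 7×1800 − 115×108 = 180
Denominator: √[(13713 − 13225)(12628 − 11664)] = √[488 × 964] = 685.8805
r = 180 / 685.8805 ≈ 0.262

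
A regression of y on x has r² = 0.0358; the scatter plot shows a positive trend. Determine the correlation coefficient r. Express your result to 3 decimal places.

0.189

|r| = √0.0358 = 0.189
The association is positive, so r = 0.189.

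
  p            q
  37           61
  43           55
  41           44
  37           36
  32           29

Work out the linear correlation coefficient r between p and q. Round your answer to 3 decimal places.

n = 5, Σp = 190, Σq = 225, Σp² = 7292, Σq² = 10819, Σpq = 8686
nΣpq − ΣpΣq = 43430 − 42750 = 680
nΣp² − (Σp)² = 36460 − 36100 = 360; nΣq² − (Σq)² = 54095 − 50625 = 3470
r = 680 / √(360 × 3470) = 680 / 1117.6762 ≈ 0.608

0.608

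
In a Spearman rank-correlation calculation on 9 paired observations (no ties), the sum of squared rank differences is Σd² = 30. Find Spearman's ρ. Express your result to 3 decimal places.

0.750

ρ = 1 − 6Σd² / [n(n²−1)] = 1 − 6×30 / (9×80)
  = 1 − 180/720 = 1 − 0.2500 ≈ 0.750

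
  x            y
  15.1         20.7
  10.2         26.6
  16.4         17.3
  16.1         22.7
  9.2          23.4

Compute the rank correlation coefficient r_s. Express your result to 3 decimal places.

Rank x: 3, 2, 5, 4, 1
Rank y: 2, 5, 1, 3, 4
d = rank(x) − rank(y): 1, -3, 4, 1, -3; Σd² = 36
ρ = 1 − 6Σd² / [n(n²−1)] = 1 − 6×36 / (5×24) = 1 − 216/120 ≈ -0.800

-0.800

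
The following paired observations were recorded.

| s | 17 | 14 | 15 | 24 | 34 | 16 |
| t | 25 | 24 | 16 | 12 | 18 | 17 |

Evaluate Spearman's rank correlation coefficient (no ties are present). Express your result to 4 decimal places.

-0.1429

Rank s: 4, 1, 2, 5, 6, 3
Rank t: 6, 5, 2, 1, 4, 3
d = rank(s) − rank(t): -2, -4, 0, 4, 2, 0; Σd² = 40
ρ = 1 − 6Σd² / [n(n²−1)] = 1 − 6×40 / (6×35) = 1 − 240/210 ≈ -0.1429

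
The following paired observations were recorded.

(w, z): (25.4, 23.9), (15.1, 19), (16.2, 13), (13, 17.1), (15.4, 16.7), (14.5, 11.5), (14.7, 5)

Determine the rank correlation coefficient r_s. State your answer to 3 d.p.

Rank w: 7, 4, 6, 1, 5, 2, 3
Rank z: 7, 6, 3, 5, 4, 2, 1
d = rank(w) − rank(z): 0, -2, 3, -4, 1, 0, 2; Σd² = 34
ρ = 1 − 6Σd² / [n(n²−1)] = 1 − 6×34 / (7×48) = 1 − 204/336 ≈ 0.393

0.393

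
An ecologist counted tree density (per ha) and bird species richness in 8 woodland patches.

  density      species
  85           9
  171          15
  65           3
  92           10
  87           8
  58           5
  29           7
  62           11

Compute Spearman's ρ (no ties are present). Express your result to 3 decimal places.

0.595

Rank density: 5, 8, 4, 7, 6, 2, 1, 3
Rank species: 5, 8, 1, 6, 4, 2, 3, 7
d = rank(density) − rank(species): 0, 0, 3, 1, 2, 0, -2, -4; Σd² = 34
ρ = 1 − 6Σd² / [n(n²−1)] = 1 − 6×34 / (8×63) = 1 − 204/504 ≈ 0.595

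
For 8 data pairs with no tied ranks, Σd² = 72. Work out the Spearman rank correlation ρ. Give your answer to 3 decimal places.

0.143

ρ = 1 − 6Σd² / [n(n²−1)] = 1 − 6×72 / (8×63)
  = 1 − 432/504 = 1 − 0.8571 ≈ 0.143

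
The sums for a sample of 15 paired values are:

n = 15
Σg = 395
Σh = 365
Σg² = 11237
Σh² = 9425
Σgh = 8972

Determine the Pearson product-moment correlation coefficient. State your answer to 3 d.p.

r = (nΣgh − ΣgΣh) / √[(nΣg² − (Σg)²)(nΣh² − (Σh)²)]
Numerator: 15×8972 − 395×365 = -9595
Denominator: √[(168555 − 156025)(141375 − 133225)] = √[12530 × 8150] = 10105.4193
r = -9595 / 10105.4193 ≈ -0.949

-0.949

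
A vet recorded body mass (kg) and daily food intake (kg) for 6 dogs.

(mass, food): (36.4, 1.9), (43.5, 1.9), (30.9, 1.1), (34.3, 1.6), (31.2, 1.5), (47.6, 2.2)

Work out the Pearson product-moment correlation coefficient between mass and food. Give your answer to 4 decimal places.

n = 6, Σx = 223.9, Σy = 10.2, Σx² = 8587.71, Σy² = 18.08, Σxy = 392.2
nΣxy − ΣxΣy = 2353.2 − 2283.78 = 69.42
nΣx² − (Σx)² = 51526.26 − 50131.21 = 1395.05; nΣy² − (Σy)² = 108.48 − 104.04 = 4.44
r = 69.42 / √(1395.05 × 4.44) = 69.42 / 78.7021 ≈ 0.8821

0.8821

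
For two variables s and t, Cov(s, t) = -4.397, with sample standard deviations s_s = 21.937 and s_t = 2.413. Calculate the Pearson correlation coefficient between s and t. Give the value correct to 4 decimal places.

r = Cov(s,t) / (s_s · s_t) = -4.397 / (21.937 × 2.413)
  = -4.397 / 52.9340 ≈ -0.0831

-0.0831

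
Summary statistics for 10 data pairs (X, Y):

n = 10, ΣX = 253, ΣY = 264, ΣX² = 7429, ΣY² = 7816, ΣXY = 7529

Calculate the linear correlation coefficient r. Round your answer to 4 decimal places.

0.9110

r = (nΣXY − ΣXΣY) / √[(nΣX² − (ΣX)²)(nΣY² − (ΣY)²)]
Numerator: 10×7529 − 253×264 = 8498
Denominator: √[(74290 − 64009)(78160 − 69696)] = √[10281 × 8464] = 9328.3645
r = 8498 / 9328.3645 ≈ 0.9110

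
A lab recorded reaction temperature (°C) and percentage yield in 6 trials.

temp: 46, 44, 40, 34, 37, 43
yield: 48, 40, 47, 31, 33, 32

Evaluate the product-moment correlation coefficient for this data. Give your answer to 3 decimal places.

n = 6, Σx = 244, Σy = 231, Σx² = 10026, Σy² = 9187, Σxy = 9499
nΣxy − ΣxΣy = 56994 − 56364 = 630
nΣx² − (Σx)² = 60156 − 59536 = 620; nΣy² − (Σy)² = 55122 − 53361 = 1761
r = 630 / √(620 × 1761) = 630 / 1044.9019 ≈ 0.603

0.603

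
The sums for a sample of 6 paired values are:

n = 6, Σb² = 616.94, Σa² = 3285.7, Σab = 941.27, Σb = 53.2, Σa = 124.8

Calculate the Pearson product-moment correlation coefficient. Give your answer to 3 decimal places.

r = (nΣab − ΣaΣb) / √[(nΣa² − (Σa)²)(nΣb² − (Σb)²)]
Numerator: 6×941.27 − 124.8×53.2 = -991.74
Denominator: √[(19714.2 − 15575.04)(3701.64 − 2830.24)] = √[4139.16 × 871.4] = 1899.1746
r = -991.74 / 1899.1746 ≈ -0.522

-0.522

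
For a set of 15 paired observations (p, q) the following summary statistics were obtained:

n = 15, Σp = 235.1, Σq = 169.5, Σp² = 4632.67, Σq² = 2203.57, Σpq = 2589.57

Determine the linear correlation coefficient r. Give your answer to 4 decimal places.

r = (nΣpq − ΣpΣq) / √[(nΣp² − (Σp)²)(nΣq² − (Σq)²)]
Numerator: 15×2589.57 − 235.1×169.5 = -1005.9
Denominator: √[(69490.05 − 55272.01)(33053.55 − 28730.25)] = √[14218.04 × 4323.3] = 7840.2074
r = -1005.9 / 7840.2074 ≈ -0.1283

-0.1283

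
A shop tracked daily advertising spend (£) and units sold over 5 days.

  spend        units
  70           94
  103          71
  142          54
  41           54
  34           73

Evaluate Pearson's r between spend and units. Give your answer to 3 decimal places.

-0.246

n = 5, Σx = 390, Σy = 346, Σx² = 38510, Σy² = 25038, Σxy = 26257
nΣxy − ΣxΣy = 131285 − 134940 = -3655
nΣx² − (Σx)² = 192550 − 152100 = 40450; nΣy² − (Σy)² = 125190 − 119716 = 5474
r = -3655 / √(40450 × 5474) = -3655 / 14880.2991 ≈ -0.246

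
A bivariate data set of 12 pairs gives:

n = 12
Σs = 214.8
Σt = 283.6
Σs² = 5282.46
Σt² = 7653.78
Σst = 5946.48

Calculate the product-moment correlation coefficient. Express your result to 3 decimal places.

0.744

r = (nΣst − ΣsΣt) / √[(nΣs² − (Σs)²)(nΣt² − (Σt)²)]
Numerator: 12×5946.48 − 214.8×283.6 = 10440.48
Denominator: √[(63389.52 − 46139.04)(91845.36 − 80428.96)] = √[17250.48 × 11416.4] = 14033.4735
r = 10440.48 / 14033.4735 ≈ 0.744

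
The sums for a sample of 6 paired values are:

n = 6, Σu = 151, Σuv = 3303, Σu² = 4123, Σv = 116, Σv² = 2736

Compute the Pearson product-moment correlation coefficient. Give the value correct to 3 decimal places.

0.961

r = (nΣuv − ΣuΣv) / √[(nΣu² − (Σu)²)(nΣv² − (Σv)²)]
Numerator: 6×3303 − 151×116 = 2302
Denominator: √[(24738 − 22801)(16416 − 13456)] = √[1937 × 2960] = 2394.4770
r = 2302 / 2394.4770 ≈ 0.961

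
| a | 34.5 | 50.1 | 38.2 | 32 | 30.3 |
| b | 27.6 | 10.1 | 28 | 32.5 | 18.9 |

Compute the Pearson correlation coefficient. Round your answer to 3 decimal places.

-0.690

n = 5, Σa = 185.1, Σb = 117.1, Σa² = 7101.59, Σb² = 3061.23, Σab = 4140.48
nΣab − ΣaΣb = 20702.4 − 21675.21 = -972.81
nΣa² − (Σa)² = 35507.95 − 34262.01 = 1245.94; nΣb² − (Σb)² = 15306.15 − 13712.41 = 1593.74
r = -972.81 / √(1245.94 × 1593.74) = -972.81 / 1409.1502 ≈ -0.690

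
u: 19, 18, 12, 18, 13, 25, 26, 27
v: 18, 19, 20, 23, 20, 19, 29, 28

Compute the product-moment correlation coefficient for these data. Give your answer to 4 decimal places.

0.6216

n = 8, Σu = 158, Σv = 176, Σu² = 3352, Σv² = 4000, Σuv = 3583
nΣuv − ΣuΣv = 28664 − 27808 = 856
nΣu² − (Σu)² = 26816 − 24964 = 1852; nΣv² − (Σv)² = 32000 − 30976 = 1024
r = 856 / √(1852 × 1024) = 856 / 1377.1158 ≈ 0.6216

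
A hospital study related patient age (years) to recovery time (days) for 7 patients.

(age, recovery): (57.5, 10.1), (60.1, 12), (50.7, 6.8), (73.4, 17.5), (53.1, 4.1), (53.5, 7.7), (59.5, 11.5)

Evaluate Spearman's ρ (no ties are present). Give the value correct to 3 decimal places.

Rank age: 4, 6, 1, 7, 2, 3, 5
Rank recovery: 4, 6, 2, 7, 1, 3, 5
d = rank(age) − rank(recovery): 0, 0, -1, 0, 1, 0, 0; Σd² = 2
ρ = 1 − 6Σd² / [n(n²−1)] = 1 − 6×2 / (7×48) = 1 − 12/336 ≈ 0.964

0.964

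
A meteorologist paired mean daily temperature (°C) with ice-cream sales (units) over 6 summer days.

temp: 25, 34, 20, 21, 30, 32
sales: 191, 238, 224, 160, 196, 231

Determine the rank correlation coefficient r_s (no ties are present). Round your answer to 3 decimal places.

Rank temp: 3, 6, 1, 2, 4, 5
Rank sales: 2, 6, 4, 1, 3, 5
d = rank(temp) − rank(sales): 1, 0, -3, 1, 1, 0; Σd² = 12
ρ = 1 − 6Σd² / [n(n²−1)] = 1 − 6×12 / (6×35) = 1 − 72/210 ≈ 0.657

0.657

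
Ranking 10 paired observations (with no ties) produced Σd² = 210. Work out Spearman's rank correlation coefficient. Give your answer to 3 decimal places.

ρ = 1 − 6Σd² / [n(n²−1)] = 1 − 6×210 / (10×99)
  = 1 − 1260/990 = 1 − 1.2727 ≈ -0.273

-0.273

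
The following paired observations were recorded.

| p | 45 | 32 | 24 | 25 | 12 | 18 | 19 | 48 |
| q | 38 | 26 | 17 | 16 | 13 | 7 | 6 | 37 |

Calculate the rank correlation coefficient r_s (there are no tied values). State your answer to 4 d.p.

Rank p: 7, 6, 4, 5, 1, 2, 3, 8
Rank q: 8, 6, 5, 4, 3, 2, 1, 7
d = rank(p) − rank(q): -1, 0, -1, 1, -2, 0, 2, 1; Σd² = 12
ρ = 1 − 6Σd² / [n(n²−1)] = 1 − 6×12 / (8×63) = 1 − 72/504 ≈ 0.8571

0.8571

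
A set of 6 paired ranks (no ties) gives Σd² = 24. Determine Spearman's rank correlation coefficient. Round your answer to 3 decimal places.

ρ = 1 − 6Σd² / [n(n²−1)] = 1 − 6×24 / (6×35)
  = 1 − 144/210 = 1 − 0.6857 ≈ 0.314

0.314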